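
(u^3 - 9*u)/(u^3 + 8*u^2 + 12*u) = (u^2 - 9)/(u^2 + 8*u + 12)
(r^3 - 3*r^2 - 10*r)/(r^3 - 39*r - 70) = r*(r - 5)/(r^2 - 2*r - 35)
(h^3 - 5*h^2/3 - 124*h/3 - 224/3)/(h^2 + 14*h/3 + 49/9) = 3*(h^2 - 4*h - 32)/(3*h + 7)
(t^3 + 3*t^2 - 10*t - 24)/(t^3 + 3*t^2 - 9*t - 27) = (t^2 + 6*t + 8)/(t^2 + 6*t + 9)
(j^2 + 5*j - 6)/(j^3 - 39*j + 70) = (j^2 + 5*j - 6)/(j^3 - 39*j + 70)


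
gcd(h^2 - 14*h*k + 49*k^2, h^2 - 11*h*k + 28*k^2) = h - 7*k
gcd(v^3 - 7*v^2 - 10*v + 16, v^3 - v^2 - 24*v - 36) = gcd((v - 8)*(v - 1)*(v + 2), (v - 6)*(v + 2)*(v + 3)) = v + 2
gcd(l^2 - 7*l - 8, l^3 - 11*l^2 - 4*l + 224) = l - 8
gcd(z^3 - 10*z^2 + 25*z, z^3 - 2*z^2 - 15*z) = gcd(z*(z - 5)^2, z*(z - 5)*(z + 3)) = z^2 - 5*z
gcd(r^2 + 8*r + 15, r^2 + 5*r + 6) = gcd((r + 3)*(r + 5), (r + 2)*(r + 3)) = r + 3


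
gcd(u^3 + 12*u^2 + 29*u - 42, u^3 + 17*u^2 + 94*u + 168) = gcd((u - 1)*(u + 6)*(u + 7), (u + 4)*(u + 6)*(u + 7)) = u^2 + 13*u + 42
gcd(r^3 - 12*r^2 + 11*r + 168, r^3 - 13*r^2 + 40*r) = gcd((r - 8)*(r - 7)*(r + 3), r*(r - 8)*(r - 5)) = r - 8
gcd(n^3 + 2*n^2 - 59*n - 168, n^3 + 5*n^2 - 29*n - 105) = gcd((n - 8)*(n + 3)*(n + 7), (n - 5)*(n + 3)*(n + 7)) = n^2 + 10*n + 21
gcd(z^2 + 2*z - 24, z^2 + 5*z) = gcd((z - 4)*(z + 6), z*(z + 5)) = 1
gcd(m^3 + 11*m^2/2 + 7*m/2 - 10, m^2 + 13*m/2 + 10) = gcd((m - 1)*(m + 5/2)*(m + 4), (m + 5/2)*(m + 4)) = m^2 + 13*m/2 + 10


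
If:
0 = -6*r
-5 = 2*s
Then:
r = 0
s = -5/2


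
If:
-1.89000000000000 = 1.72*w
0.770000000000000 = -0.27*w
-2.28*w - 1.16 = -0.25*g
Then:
No Solution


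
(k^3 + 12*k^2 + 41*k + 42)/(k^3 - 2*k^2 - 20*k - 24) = (k^2 + 10*k + 21)/(k^2 - 4*k - 12)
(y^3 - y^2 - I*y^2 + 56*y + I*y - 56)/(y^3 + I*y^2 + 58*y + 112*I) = (y - 1)/(y + 2*I)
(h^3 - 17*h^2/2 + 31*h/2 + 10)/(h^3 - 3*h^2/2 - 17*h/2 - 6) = (2*h^2 - 9*h - 5)/(2*h^2 + 5*h + 3)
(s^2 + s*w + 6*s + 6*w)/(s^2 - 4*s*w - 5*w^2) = (s + 6)/(s - 5*w)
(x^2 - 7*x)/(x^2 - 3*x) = (x - 7)/(x - 3)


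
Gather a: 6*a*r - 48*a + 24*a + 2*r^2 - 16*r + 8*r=a*(6*r - 24) + 2*r^2 - 8*r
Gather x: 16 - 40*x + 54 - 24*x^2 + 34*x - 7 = -24*x^2 - 6*x + 63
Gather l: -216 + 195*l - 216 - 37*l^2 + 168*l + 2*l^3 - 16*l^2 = 2*l^3 - 53*l^2 + 363*l - 432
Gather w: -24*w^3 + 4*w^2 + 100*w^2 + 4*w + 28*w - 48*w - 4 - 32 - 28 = -24*w^3 + 104*w^2 - 16*w - 64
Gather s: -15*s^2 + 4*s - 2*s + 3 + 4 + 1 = -15*s^2 + 2*s + 8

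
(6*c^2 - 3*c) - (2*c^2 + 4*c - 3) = 4*c^2 - 7*c + 3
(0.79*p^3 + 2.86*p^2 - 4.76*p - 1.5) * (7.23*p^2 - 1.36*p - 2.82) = 5.7117*p^5 + 19.6034*p^4 - 40.5322*p^3 - 12.4366*p^2 + 15.4632*p + 4.23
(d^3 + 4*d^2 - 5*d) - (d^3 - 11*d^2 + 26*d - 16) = 15*d^2 - 31*d + 16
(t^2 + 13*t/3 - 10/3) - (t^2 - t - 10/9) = 16*t/3 - 20/9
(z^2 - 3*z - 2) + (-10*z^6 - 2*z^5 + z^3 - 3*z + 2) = -10*z^6 - 2*z^5 + z^3 + z^2 - 6*z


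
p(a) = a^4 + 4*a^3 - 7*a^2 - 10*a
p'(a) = 4*a^3 + 12*a^2 - 14*a - 10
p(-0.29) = 2.22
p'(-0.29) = -5.03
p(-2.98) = -59.36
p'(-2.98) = 32.43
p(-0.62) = 2.70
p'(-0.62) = 2.34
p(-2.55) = -44.06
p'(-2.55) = 37.40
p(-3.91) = -73.30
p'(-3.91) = -10.91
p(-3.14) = -64.24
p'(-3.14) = 28.44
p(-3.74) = -74.11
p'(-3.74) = 0.96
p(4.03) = 371.58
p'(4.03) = 390.27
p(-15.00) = 35700.00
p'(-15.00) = -10600.00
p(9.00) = 8820.00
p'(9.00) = 3752.00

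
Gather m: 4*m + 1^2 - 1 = 4*m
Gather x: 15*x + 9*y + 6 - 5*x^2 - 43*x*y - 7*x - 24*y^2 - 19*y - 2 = -5*x^2 + x*(8 - 43*y) - 24*y^2 - 10*y + 4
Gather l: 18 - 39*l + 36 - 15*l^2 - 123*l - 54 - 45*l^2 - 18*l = -60*l^2 - 180*l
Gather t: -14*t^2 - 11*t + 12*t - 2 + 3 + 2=-14*t^2 + t + 3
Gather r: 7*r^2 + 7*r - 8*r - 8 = 7*r^2 - r - 8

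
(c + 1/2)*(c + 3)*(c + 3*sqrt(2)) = c^3 + 7*c^2/2 + 3*sqrt(2)*c^2 + 3*c/2 + 21*sqrt(2)*c/2 + 9*sqrt(2)/2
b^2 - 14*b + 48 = (b - 8)*(b - 6)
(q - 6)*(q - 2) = q^2 - 8*q + 12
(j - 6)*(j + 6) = j^2 - 36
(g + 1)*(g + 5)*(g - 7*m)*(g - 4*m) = g^4 - 11*g^3*m + 6*g^3 + 28*g^2*m^2 - 66*g^2*m + 5*g^2 + 168*g*m^2 - 55*g*m + 140*m^2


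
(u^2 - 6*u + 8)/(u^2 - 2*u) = (u - 4)/u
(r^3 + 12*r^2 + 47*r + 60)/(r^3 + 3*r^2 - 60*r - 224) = (r^2 + 8*r + 15)/(r^2 - r - 56)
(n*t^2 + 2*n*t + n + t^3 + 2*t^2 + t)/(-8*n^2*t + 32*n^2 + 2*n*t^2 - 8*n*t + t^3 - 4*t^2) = (n*t^2 + 2*n*t + n + t^3 + 2*t^2 + t)/(-8*n^2*t + 32*n^2 + 2*n*t^2 - 8*n*t + t^3 - 4*t^2)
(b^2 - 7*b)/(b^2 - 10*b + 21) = b/(b - 3)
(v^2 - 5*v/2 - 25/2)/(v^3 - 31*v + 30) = (v + 5/2)/(v^2 + 5*v - 6)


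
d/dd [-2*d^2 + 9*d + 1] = 9 - 4*d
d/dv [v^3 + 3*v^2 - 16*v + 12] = 3*v^2 + 6*v - 16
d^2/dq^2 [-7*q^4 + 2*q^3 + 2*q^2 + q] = -84*q^2 + 12*q + 4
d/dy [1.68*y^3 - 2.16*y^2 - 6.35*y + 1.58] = 5.04*y^2 - 4.32*y - 6.35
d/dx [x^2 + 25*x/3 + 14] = 2*x + 25/3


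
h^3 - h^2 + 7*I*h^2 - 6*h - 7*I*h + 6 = (h - 1)*(h + I)*(h + 6*I)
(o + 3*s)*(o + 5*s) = o^2 + 8*o*s + 15*s^2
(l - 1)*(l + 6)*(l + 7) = l^3 + 12*l^2 + 29*l - 42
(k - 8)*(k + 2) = k^2 - 6*k - 16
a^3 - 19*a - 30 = (a - 5)*(a + 2)*(a + 3)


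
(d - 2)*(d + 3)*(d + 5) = d^3 + 6*d^2 - d - 30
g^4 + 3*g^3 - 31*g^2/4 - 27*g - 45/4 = (g - 3)*(g + 1/2)*(g + 5/2)*(g + 3)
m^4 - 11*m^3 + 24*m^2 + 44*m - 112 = (m - 7)*(m - 4)*(m - 2)*(m + 2)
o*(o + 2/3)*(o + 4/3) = o^3 + 2*o^2 + 8*o/9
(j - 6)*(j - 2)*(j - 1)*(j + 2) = j^4 - 7*j^3 + 2*j^2 + 28*j - 24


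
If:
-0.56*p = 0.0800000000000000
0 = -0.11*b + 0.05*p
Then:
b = -0.06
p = -0.14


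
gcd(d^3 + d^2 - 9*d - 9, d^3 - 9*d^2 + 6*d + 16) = d + 1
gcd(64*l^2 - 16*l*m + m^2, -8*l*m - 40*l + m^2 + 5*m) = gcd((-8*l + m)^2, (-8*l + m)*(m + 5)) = 8*l - m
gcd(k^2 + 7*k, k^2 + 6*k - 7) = k + 7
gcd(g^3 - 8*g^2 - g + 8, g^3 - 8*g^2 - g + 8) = g^3 - 8*g^2 - g + 8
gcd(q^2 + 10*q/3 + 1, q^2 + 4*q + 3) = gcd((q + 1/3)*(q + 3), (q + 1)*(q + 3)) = q + 3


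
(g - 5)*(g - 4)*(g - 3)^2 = g^4 - 15*g^3 + 83*g^2 - 201*g + 180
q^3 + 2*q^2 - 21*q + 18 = (q - 3)*(q - 1)*(q + 6)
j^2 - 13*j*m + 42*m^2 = (j - 7*m)*(j - 6*m)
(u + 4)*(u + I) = u^2 + 4*u + I*u + 4*I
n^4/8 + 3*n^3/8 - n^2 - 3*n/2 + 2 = (n/4 + 1)*(n/2 + 1)*(n - 2)*(n - 1)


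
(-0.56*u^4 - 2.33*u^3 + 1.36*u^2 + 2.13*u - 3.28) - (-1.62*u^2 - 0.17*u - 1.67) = -0.56*u^4 - 2.33*u^3 + 2.98*u^2 + 2.3*u - 1.61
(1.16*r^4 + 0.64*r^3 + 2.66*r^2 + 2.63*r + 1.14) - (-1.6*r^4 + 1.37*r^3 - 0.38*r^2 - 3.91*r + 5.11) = 2.76*r^4 - 0.73*r^3 + 3.04*r^2 + 6.54*r - 3.97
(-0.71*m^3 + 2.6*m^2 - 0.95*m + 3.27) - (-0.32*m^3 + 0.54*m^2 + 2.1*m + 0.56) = -0.39*m^3 + 2.06*m^2 - 3.05*m + 2.71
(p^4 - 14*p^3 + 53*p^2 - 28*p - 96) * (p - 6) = p^5 - 20*p^4 + 137*p^3 - 346*p^2 + 72*p + 576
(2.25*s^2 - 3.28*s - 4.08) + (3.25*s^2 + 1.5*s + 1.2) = 5.5*s^2 - 1.78*s - 2.88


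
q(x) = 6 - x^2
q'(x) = -2*x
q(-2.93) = -2.58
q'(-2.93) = 5.86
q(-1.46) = 3.87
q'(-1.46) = 2.92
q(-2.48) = -0.15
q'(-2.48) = 4.96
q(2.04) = 1.84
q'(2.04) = -4.08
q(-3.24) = -4.50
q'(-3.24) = 6.48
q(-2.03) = 1.88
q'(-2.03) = 4.06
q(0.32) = 5.90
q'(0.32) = -0.64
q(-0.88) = 5.23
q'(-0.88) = 1.76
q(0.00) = 6.00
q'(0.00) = 0.00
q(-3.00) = -3.00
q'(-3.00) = 6.00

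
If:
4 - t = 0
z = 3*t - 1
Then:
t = 4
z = 11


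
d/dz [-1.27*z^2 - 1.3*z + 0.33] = -2.54*z - 1.3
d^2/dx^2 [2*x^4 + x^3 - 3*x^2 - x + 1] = 24*x^2 + 6*x - 6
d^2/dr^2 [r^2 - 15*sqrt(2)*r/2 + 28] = 2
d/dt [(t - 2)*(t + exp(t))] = t + (t - 2)*(exp(t) + 1) + exp(t)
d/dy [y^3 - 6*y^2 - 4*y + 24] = 3*y^2 - 12*y - 4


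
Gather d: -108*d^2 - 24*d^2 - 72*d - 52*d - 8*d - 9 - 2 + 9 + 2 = -132*d^2 - 132*d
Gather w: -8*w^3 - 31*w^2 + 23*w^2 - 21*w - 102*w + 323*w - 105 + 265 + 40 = -8*w^3 - 8*w^2 + 200*w + 200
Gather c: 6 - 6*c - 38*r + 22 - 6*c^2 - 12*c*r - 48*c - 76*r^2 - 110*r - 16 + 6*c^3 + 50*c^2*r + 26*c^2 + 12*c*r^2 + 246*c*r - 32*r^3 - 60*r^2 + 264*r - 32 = 6*c^3 + c^2*(50*r + 20) + c*(12*r^2 + 234*r - 54) - 32*r^3 - 136*r^2 + 116*r - 20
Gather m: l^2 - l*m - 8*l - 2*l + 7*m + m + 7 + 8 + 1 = l^2 - 10*l + m*(8 - l) + 16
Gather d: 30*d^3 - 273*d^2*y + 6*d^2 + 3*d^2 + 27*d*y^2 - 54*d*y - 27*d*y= 30*d^3 + d^2*(9 - 273*y) + d*(27*y^2 - 81*y)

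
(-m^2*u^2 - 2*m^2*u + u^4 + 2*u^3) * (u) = -m^2*u^3 - 2*m^2*u^2 + u^5 + 2*u^4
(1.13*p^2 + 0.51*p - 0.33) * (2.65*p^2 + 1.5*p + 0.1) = 2.9945*p^4 + 3.0465*p^3 + 0.00349999999999995*p^2 - 0.444*p - 0.033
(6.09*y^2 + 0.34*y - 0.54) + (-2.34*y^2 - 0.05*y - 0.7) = 3.75*y^2 + 0.29*y - 1.24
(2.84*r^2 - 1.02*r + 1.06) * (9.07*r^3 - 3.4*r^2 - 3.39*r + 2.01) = 25.7588*r^5 - 18.9074*r^4 + 3.4546*r^3 + 5.5622*r^2 - 5.6436*r + 2.1306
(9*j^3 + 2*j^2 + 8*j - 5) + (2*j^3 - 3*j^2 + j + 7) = 11*j^3 - j^2 + 9*j + 2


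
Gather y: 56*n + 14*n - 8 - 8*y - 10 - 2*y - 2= 70*n - 10*y - 20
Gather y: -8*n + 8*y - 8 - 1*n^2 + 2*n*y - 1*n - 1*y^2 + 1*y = -n^2 - 9*n - y^2 + y*(2*n + 9) - 8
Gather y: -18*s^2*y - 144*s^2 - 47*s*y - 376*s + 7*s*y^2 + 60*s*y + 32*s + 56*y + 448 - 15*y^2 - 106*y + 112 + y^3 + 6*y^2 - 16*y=-144*s^2 - 344*s + y^3 + y^2*(7*s - 9) + y*(-18*s^2 + 13*s - 66) + 560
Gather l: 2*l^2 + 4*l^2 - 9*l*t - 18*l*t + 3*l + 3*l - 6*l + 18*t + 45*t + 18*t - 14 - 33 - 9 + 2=6*l^2 - 27*l*t + 81*t - 54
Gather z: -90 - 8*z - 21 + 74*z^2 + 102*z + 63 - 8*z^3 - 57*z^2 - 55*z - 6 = -8*z^3 + 17*z^2 + 39*z - 54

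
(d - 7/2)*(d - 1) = d^2 - 9*d/2 + 7/2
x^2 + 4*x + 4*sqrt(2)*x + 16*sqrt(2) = (x + 4)*(x + 4*sqrt(2))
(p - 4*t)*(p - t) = p^2 - 5*p*t + 4*t^2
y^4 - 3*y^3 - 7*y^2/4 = y^2*(y - 7/2)*(y + 1/2)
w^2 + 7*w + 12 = (w + 3)*(w + 4)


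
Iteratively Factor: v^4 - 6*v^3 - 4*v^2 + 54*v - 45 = (v - 1)*(v^3 - 5*v^2 - 9*v + 45) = (v - 5)*(v - 1)*(v^2 - 9) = (v - 5)*(v - 1)*(v + 3)*(v - 3)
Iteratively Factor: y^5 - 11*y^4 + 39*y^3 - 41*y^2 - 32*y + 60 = (y - 5)*(y^4 - 6*y^3 + 9*y^2 + 4*y - 12) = (y - 5)*(y - 2)*(y^3 - 4*y^2 + y + 6) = (y - 5)*(y - 3)*(y - 2)*(y^2 - y - 2) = (y - 5)*(y - 3)*(y - 2)*(y + 1)*(y - 2)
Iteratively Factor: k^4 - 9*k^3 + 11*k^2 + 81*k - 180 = (k - 3)*(k^3 - 6*k^2 - 7*k + 60) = (k - 4)*(k - 3)*(k^2 - 2*k - 15) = (k - 5)*(k - 4)*(k - 3)*(k + 3)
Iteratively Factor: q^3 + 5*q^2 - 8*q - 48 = (q + 4)*(q^2 + q - 12) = (q - 3)*(q + 4)*(q + 4)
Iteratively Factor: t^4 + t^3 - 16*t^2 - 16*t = (t + 4)*(t^3 - 3*t^2 - 4*t) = (t + 1)*(t + 4)*(t^2 - 4*t) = (t - 4)*(t + 1)*(t + 4)*(t)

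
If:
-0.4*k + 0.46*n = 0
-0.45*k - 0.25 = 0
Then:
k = -0.56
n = -0.48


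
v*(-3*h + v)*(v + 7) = -3*h*v^2 - 21*h*v + v^3 + 7*v^2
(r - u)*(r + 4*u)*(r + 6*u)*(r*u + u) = r^4*u + 9*r^3*u^2 + r^3*u + 14*r^2*u^3 + 9*r^2*u^2 - 24*r*u^4 + 14*r*u^3 - 24*u^4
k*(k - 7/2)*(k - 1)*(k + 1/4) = k^4 - 17*k^3/4 + 19*k^2/8 + 7*k/8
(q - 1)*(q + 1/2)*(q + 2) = q^3 + 3*q^2/2 - 3*q/2 - 1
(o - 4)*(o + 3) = o^2 - o - 12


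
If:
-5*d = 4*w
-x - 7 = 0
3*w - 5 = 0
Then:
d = -4/3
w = 5/3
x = -7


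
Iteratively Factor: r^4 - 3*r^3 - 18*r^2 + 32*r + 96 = (r - 4)*(r^3 + r^2 - 14*r - 24) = (r - 4)*(r + 2)*(r^2 - r - 12) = (r - 4)*(r + 2)*(r + 3)*(r - 4)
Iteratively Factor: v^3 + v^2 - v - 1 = (v + 1)*(v^2 - 1) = (v + 1)^2*(v - 1)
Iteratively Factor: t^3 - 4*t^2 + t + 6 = (t + 1)*(t^2 - 5*t + 6) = (t - 3)*(t + 1)*(t - 2)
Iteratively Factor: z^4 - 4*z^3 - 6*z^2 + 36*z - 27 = (z - 3)*(z^3 - z^2 - 9*z + 9) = (z - 3)*(z - 1)*(z^2 - 9) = (z - 3)^2*(z - 1)*(z + 3)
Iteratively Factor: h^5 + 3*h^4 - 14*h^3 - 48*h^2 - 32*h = (h - 4)*(h^4 + 7*h^3 + 14*h^2 + 8*h) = (h - 4)*(h + 4)*(h^3 + 3*h^2 + 2*h) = (h - 4)*(h + 1)*(h + 4)*(h^2 + 2*h) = h*(h - 4)*(h + 1)*(h + 4)*(h + 2)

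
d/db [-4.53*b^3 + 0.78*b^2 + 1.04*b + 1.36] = -13.59*b^2 + 1.56*b + 1.04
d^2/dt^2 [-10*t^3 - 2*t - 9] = -60*t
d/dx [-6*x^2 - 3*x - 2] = -12*x - 3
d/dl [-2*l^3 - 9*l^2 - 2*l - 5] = -6*l^2 - 18*l - 2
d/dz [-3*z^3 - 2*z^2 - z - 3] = -9*z^2 - 4*z - 1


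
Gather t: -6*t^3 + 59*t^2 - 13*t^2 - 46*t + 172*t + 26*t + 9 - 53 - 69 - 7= -6*t^3 + 46*t^2 + 152*t - 120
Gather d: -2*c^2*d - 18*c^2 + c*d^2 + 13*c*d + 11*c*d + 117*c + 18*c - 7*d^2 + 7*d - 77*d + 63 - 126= -18*c^2 + 135*c + d^2*(c - 7) + d*(-2*c^2 + 24*c - 70) - 63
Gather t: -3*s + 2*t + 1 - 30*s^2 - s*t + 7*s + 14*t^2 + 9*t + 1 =-30*s^2 + 4*s + 14*t^2 + t*(11 - s) + 2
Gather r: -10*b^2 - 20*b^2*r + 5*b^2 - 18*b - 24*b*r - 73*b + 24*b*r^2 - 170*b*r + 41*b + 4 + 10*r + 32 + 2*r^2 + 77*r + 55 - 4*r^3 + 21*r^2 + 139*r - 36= -5*b^2 - 50*b - 4*r^3 + r^2*(24*b + 23) + r*(-20*b^2 - 194*b + 226) + 55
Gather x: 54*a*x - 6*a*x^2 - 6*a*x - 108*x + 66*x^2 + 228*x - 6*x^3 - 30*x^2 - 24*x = -6*x^3 + x^2*(36 - 6*a) + x*(48*a + 96)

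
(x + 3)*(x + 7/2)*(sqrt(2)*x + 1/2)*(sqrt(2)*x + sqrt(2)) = 2*x^4 + sqrt(2)*x^3/2 + 15*x^3 + 15*sqrt(2)*x^2/4 + 34*x^2 + 17*sqrt(2)*x/2 + 21*x + 21*sqrt(2)/4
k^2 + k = k*(k + 1)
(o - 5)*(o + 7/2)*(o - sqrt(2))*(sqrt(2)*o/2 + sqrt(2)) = sqrt(2)*o^4/2 - o^3 + sqrt(2)*o^3/4 - 41*sqrt(2)*o^2/4 - o^2/2 - 35*sqrt(2)*o/2 + 41*o/2 + 35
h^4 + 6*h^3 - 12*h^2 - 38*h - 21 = (h - 3)*(h + 1)^2*(h + 7)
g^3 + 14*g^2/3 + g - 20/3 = (g - 1)*(g + 5/3)*(g + 4)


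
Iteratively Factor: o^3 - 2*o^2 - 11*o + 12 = (o - 1)*(o^2 - o - 12) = (o - 4)*(o - 1)*(o + 3)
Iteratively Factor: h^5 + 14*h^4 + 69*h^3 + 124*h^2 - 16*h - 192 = (h + 3)*(h^4 + 11*h^3 + 36*h^2 + 16*h - 64) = (h + 3)*(h + 4)*(h^3 + 7*h^2 + 8*h - 16) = (h + 3)*(h + 4)^2*(h^2 + 3*h - 4) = (h - 1)*(h + 3)*(h + 4)^2*(h + 4)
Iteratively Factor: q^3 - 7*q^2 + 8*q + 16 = (q - 4)*(q^2 - 3*q - 4) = (q - 4)^2*(q + 1)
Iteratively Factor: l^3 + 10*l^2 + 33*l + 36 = (l + 3)*(l^2 + 7*l + 12) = (l + 3)*(l + 4)*(l + 3)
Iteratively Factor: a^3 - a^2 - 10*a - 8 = (a + 1)*(a^2 - 2*a - 8) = (a - 4)*(a + 1)*(a + 2)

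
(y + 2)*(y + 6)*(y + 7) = y^3 + 15*y^2 + 68*y + 84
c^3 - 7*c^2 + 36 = (c - 6)*(c - 3)*(c + 2)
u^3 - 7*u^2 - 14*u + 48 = (u - 8)*(u - 2)*(u + 3)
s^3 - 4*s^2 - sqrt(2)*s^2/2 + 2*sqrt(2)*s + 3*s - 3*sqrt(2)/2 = (s - 3)*(s - 1)*(s - sqrt(2)/2)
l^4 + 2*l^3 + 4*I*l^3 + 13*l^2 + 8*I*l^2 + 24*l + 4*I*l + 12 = (l - 2*I)*(l + 6*I)*(-I*l - I)*(I*l + I)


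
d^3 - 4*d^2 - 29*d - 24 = (d - 8)*(d + 1)*(d + 3)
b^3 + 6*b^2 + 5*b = b*(b + 1)*(b + 5)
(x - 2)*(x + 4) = x^2 + 2*x - 8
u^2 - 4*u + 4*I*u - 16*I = (u - 4)*(u + 4*I)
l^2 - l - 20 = (l - 5)*(l + 4)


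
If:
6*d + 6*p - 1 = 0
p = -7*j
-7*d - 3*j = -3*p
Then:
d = 4/73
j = -7/438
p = 49/438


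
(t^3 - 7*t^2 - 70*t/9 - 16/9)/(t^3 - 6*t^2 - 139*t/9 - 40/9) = (3*t + 2)/(3*t + 5)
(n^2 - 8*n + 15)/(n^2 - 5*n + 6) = (n - 5)/(n - 2)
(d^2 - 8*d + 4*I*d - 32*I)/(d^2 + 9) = (d^2 + 4*d*(-2 + I) - 32*I)/(d^2 + 9)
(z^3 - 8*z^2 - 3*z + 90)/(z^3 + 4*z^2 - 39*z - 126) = (z - 5)/(z + 7)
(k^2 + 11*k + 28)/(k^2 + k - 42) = (k + 4)/(k - 6)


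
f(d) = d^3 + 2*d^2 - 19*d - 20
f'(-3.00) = -4.00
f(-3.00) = 28.00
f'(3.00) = 20.00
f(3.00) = -32.00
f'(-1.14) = -19.66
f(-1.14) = 2.78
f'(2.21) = 4.49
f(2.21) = -41.43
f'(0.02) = -18.92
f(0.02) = -20.38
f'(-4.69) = 28.23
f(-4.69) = 9.94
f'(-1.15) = -19.63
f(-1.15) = 2.97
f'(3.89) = 41.96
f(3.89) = -4.78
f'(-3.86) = 10.26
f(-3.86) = 25.63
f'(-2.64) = -8.65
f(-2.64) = 25.70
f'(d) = 3*d^2 + 4*d - 19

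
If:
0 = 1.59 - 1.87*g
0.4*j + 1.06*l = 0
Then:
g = 0.85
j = -2.65*l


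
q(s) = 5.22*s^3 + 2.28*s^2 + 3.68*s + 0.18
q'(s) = 15.66*s^2 + 4.56*s + 3.68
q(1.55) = 30.80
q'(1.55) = 48.37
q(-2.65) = -90.70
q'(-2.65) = 101.57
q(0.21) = 1.10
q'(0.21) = 5.33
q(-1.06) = -7.38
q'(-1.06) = 16.44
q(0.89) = 8.94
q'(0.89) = 20.14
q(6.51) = 1560.93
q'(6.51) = 697.04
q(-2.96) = -126.11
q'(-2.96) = 127.39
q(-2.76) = -102.36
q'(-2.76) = 110.39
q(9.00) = 4023.36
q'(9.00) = 1313.18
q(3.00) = 172.68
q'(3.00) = 158.30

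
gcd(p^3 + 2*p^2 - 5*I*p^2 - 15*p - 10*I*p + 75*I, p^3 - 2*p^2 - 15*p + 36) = p - 3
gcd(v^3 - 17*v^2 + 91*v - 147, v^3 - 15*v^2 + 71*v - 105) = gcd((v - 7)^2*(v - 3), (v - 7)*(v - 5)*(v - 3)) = v^2 - 10*v + 21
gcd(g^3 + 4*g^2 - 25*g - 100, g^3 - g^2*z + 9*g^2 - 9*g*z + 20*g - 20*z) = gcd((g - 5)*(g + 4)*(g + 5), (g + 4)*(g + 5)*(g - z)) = g^2 + 9*g + 20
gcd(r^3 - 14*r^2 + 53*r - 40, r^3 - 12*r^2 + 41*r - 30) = r^2 - 6*r + 5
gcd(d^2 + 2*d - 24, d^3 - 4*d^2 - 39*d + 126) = d + 6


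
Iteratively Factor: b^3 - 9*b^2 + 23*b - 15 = (b - 5)*(b^2 - 4*b + 3) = (b - 5)*(b - 1)*(b - 3)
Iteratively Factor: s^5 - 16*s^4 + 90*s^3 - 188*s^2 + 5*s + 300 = (s - 5)*(s^4 - 11*s^3 + 35*s^2 - 13*s - 60) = (s - 5)^2*(s^3 - 6*s^2 + 5*s + 12) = (s - 5)^2*(s - 3)*(s^2 - 3*s - 4) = (s - 5)^2*(s - 4)*(s - 3)*(s + 1)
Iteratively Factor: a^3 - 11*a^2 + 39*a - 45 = (a - 3)*(a^2 - 8*a + 15) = (a - 3)^2*(a - 5)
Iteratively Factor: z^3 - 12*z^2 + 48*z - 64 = (z - 4)*(z^2 - 8*z + 16) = (z - 4)^2*(z - 4)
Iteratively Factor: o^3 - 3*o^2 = (o)*(o^2 - 3*o) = o*(o - 3)*(o)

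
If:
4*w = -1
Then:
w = -1/4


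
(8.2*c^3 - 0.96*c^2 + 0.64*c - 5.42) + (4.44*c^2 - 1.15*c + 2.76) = 8.2*c^3 + 3.48*c^2 - 0.51*c - 2.66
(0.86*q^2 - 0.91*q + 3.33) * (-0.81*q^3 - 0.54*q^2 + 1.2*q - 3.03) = -0.6966*q^5 + 0.2727*q^4 - 1.1739*q^3 - 5.496*q^2 + 6.7533*q - 10.0899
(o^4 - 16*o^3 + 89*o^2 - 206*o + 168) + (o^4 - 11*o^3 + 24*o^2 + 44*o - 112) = 2*o^4 - 27*o^3 + 113*o^2 - 162*o + 56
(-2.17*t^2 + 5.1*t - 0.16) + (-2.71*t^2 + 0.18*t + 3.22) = -4.88*t^2 + 5.28*t + 3.06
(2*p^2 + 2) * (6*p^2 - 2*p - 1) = 12*p^4 - 4*p^3 + 10*p^2 - 4*p - 2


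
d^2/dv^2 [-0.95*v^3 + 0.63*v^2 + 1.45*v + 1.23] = 1.26 - 5.7*v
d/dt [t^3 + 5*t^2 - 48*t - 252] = 3*t^2 + 10*t - 48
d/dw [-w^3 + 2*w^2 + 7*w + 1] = -3*w^2 + 4*w + 7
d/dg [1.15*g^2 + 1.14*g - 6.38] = 2.3*g + 1.14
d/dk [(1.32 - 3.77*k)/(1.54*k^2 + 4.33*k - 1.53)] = (5.8058*k^2 - 4.0656*k + 0.0525000000000002)/(2.3716*k^4 + 13.3364*k^3 + 14.0365*k^2 - 13.2498*k + 2.3409)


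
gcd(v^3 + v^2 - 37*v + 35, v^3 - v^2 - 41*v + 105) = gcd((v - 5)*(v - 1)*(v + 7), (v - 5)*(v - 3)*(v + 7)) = v^2 + 2*v - 35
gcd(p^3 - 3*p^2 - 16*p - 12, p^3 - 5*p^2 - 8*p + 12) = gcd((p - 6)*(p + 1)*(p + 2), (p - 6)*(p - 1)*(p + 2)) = p^2 - 4*p - 12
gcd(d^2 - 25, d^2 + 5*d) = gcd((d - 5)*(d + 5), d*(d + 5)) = d + 5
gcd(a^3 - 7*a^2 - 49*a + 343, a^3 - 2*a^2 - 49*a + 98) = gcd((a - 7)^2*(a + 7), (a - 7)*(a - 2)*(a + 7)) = a^2 - 49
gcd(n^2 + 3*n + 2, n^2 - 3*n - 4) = n + 1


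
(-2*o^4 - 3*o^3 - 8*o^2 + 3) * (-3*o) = 6*o^5 + 9*o^4 + 24*o^3 - 9*o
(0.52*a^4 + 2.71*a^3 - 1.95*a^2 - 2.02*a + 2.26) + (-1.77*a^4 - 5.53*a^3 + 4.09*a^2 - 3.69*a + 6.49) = -1.25*a^4 - 2.82*a^3 + 2.14*a^2 - 5.71*a + 8.75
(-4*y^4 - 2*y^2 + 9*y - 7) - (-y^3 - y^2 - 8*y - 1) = -4*y^4 + y^3 - y^2 + 17*y - 6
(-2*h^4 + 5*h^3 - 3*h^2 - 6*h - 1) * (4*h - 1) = -8*h^5 + 22*h^4 - 17*h^3 - 21*h^2 + 2*h + 1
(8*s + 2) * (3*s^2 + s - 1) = 24*s^3 + 14*s^2 - 6*s - 2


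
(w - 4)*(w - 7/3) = w^2 - 19*w/3 + 28/3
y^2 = y^2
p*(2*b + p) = 2*b*p + p^2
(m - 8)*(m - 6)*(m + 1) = m^3 - 13*m^2 + 34*m + 48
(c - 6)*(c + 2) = c^2 - 4*c - 12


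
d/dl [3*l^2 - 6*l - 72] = 6*l - 6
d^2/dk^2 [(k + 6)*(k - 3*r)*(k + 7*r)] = 6*k + 8*r + 12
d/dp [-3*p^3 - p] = -9*p^2 - 1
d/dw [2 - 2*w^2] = -4*w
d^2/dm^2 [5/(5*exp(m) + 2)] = (125*exp(m) - 50)*exp(m)/(5*exp(m) + 2)^3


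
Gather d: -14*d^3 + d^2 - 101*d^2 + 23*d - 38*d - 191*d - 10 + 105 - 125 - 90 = -14*d^3 - 100*d^2 - 206*d - 120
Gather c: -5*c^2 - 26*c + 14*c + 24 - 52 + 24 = -5*c^2 - 12*c - 4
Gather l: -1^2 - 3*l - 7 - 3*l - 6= -6*l - 14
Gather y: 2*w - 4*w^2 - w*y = -4*w^2 - w*y + 2*w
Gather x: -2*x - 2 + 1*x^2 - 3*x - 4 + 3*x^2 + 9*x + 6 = 4*x^2 + 4*x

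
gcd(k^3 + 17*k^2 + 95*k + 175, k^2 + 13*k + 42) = k + 7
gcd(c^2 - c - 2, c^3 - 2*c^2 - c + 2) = c^2 - c - 2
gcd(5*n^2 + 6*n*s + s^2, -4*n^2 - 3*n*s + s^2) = n + s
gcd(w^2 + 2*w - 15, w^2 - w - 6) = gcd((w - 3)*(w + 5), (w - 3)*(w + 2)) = w - 3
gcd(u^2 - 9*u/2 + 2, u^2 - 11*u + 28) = u - 4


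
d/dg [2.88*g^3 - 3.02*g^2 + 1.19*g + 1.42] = 8.64*g^2 - 6.04*g + 1.19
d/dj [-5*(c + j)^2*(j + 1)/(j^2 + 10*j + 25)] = 5*(c + j)*(2*(c + j)*(j + 1)*(j + 5) - (c + 3*j + 2)*(j^2 + 10*j + 25))/(j^2 + 10*j + 25)^2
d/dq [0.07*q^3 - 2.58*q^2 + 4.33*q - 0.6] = 0.21*q^2 - 5.16*q + 4.33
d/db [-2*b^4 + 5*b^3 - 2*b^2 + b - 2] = -8*b^3 + 15*b^2 - 4*b + 1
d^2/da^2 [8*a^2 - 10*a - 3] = 16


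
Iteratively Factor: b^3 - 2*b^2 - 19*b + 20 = (b - 1)*(b^2 - b - 20) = (b - 1)*(b + 4)*(b - 5)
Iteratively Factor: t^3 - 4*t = (t)*(t^2 - 4) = t*(t - 2)*(t + 2)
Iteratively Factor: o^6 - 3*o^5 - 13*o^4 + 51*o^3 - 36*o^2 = (o)*(o^5 - 3*o^4 - 13*o^3 + 51*o^2 - 36*o) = o^2*(o^4 - 3*o^3 - 13*o^2 + 51*o - 36) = o^2*(o - 3)*(o^3 - 13*o + 12) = o^2*(o - 3)*(o - 1)*(o^2 + o - 12) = o^2*(o - 3)*(o - 1)*(o + 4)*(o - 3)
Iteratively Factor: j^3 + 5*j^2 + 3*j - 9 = (j + 3)*(j^2 + 2*j - 3) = (j - 1)*(j + 3)*(j + 3)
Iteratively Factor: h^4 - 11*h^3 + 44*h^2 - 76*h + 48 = (h - 2)*(h^3 - 9*h^2 + 26*h - 24) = (h - 3)*(h - 2)*(h^2 - 6*h + 8) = (h - 3)*(h - 2)^2*(h - 4)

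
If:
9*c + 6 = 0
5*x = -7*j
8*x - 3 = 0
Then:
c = -2/3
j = -15/56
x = 3/8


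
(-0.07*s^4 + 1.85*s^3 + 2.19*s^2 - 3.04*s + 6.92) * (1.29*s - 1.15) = -0.0903*s^5 + 2.467*s^4 + 0.6976*s^3 - 6.4401*s^2 + 12.4228*s - 7.958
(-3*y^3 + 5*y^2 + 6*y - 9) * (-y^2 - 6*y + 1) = 3*y^5 + 13*y^4 - 39*y^3 - 22*y^2 + 60*y - 9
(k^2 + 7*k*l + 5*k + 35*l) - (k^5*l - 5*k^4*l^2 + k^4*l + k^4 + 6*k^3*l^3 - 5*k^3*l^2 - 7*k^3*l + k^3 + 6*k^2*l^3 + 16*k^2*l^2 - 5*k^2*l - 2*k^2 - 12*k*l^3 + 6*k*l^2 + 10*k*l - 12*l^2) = -k^5*l + 5*k^4*l^2 - k^4*l - k^4 - 6*k^3*l^3 + 5*k^3*l^2 + 7*k^3*l - k^3 - 6*k^2*l^3 - 16*k^2*l^2 + 5*k^2*l + 3*k^2 + 12*k*l^3 - 6*k*l^2 - 3*k*l + 5*k + 12*l^2 + 35*l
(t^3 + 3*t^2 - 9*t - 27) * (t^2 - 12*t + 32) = t^5 - 9*t^4 - 13*t^3 + 177*t^2 + 36*t - 864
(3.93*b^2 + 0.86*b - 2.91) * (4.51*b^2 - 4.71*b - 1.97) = 17.7243*b^4 - 14.6317*b^3 - 24.9168*b^2 + 12.0119*b + 5.7327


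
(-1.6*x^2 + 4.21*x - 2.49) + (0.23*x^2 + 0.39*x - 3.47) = -1.37*x^2 + 4.6*x - 5.96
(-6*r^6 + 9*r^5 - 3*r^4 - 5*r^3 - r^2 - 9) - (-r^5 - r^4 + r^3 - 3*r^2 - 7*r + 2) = -6*r^6 + 10*r^5 - 2*r^4 - 6*r^3 + 2*r^2 + 7*r - 11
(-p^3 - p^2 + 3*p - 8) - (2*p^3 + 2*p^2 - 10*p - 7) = -3*p^3 - 3*p^2 + 13*p - 1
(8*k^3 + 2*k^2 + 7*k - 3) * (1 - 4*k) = -32*k^4 - 26*k^2 + 19*k - 3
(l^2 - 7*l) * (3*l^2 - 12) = 3*l^4 - 21*l^3 - 12*l^2 + 84*l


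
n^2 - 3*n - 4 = (n - 4)*(n + 1)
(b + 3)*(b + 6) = b^2 + 9*b + 18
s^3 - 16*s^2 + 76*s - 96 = (s - 8)*(s - 6)*(s - 2)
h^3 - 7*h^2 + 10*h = h*(h - 5)*(h - 2)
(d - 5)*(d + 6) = d^2 + d - 30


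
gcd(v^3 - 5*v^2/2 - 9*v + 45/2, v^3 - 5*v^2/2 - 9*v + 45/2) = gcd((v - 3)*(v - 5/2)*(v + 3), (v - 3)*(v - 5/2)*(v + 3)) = v^3 - 5*v^2/2 - 9*v + 45/2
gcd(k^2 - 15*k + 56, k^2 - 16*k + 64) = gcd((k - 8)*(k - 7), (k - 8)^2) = k - 8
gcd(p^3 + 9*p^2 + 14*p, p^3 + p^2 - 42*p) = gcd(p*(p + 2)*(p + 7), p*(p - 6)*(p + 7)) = p^2 + 7*p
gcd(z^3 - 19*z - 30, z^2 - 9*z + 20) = z - 5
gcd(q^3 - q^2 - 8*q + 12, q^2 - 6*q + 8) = q - 2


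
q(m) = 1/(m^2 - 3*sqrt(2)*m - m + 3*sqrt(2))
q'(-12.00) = 0.00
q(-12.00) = 0.00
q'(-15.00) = 0.00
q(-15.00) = 0.00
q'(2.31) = 0.10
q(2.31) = -0.39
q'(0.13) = 0.39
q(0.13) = 0.28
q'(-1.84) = 0.03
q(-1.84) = 0.06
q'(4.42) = -9.78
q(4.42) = 1.65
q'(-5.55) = 0.00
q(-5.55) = 0.02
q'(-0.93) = 0.07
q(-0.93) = 0.10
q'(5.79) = -0.12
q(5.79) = 0.13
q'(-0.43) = 0.14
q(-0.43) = 0.15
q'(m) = (-2*m + 1 + 3*sqrt(2))/(m^2 - 3*sqrt(2)*m - m + 3*sqrt(2))^2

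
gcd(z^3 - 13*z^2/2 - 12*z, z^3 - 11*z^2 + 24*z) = z^2 - 8*z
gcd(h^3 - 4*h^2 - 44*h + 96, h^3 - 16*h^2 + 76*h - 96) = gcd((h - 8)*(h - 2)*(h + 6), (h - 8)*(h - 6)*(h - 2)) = h^2 - 10*h + 16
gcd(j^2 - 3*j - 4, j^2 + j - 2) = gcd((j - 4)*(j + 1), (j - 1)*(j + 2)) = 1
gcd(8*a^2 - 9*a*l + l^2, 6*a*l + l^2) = 1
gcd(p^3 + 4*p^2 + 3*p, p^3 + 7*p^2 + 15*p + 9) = p^2 + 4*p + 3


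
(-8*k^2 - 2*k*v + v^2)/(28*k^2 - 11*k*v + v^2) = (2*k + v)/(-7*k + v)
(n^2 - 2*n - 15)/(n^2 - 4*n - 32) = (-n^2 + 2*n + 15)/(-n^2 + 4*n + 32)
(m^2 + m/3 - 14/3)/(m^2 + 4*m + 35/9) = 3*(m - 2)/(3*m + 5)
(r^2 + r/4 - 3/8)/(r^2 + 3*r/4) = (r - 1/2)/r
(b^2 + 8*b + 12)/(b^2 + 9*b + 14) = (b + 6)/(b + 7)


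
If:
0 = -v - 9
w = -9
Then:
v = -9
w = -9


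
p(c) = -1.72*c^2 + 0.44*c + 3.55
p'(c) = 0.44 - 3.44*c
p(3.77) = -19.24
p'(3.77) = -12.53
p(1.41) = 0.75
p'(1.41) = -4.41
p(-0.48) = 2.94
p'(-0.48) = 2.09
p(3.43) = -15.18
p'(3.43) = -11.36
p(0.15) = 3.58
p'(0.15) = -0.08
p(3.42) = -15.06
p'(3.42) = -11.32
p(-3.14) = -14.79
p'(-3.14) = 11.24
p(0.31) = 3.52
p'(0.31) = -0.63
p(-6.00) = -61.01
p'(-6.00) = 21.08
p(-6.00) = -61.01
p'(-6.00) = 21.08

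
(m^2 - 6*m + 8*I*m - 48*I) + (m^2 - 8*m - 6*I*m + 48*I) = 2*m^2 - 14*m + 2*I*m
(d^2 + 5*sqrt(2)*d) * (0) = 0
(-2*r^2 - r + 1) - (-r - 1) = 2 - 2*r^2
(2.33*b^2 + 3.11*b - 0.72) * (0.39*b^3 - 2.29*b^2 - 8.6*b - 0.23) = 0.9087*b^5 - 4.1228*b^4 - 27.4407*b^3 - 25.6331*b^2 + 5.4767*b + 0.1656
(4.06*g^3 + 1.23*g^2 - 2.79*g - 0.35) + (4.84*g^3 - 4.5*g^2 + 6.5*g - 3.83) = 8.9*g^3 - 3.27*g^2 + 3.71*g - 4.18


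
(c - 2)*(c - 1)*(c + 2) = c^3 - c^2 - 4*c + 4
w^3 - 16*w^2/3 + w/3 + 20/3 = (w - 5)*(w - 4/3)*(w + 1)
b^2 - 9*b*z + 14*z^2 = (b - 7*z)*(b - 2*z)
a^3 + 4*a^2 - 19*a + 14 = (a - 2)*(a - 1)*(a + 7)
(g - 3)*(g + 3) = g^2 - 9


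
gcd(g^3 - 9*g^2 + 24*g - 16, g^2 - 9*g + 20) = g - 4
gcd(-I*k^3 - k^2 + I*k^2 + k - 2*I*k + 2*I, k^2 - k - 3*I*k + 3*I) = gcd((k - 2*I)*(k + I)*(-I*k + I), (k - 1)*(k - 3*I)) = k - 1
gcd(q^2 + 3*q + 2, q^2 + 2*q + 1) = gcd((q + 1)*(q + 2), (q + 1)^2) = q + 1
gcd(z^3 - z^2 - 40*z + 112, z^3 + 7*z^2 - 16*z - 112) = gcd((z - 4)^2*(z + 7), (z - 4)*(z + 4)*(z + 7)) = z^2 + 3*z - 28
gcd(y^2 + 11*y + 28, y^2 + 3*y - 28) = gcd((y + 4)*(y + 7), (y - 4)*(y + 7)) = y + 7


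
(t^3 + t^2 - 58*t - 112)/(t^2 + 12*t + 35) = (t^2 - 6*t - 16)/(t + 5)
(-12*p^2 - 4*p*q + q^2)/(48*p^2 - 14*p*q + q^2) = (-2*p - q)/(8*p - q)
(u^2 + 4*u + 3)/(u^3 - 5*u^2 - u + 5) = (u + 3)/(u^2 - 6*u + 5)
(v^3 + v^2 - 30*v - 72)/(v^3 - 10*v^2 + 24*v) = (v^2 + 7*v + 12)/(v*(v - 4))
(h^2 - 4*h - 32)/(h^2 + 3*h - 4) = (h - 8)/(h - 1)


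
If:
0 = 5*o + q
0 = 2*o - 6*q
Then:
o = 0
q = 0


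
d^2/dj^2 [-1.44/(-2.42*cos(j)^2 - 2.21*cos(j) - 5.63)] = (-33.732864*(1 - cos(j)^2)^2 - 23.104224*cos(j)^3 + 54.57816*cos(j)^2 + 64.12536*cos(j) + 8.56022399999999)/(2.42*cos(j)^2 + 2.21*cos(j) + 5.63)^3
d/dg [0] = 0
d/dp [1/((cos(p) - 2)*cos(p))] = 2*(-sin(p)/cos(p)^2 + tan(p))/(cos(p) - 2)^2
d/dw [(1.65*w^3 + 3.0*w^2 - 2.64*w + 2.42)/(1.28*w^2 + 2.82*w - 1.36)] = (2.112*w^4 + 9.306*w^3 + 5.1072*w^2 - 14.3552*w - 3.234)/(1.6384*w^4 + 7.2192*w^3 + 4.4708*w^2 - 7.6704*w + 1.8496)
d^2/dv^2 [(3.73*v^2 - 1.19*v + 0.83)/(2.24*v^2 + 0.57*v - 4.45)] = (2.8421709430404e-14*v^4 - 21.466816*v^3 + 248.071488*v^2 - 64.813056*v + 158.775994)/(11.239424*v^6 + 8.580096*v^5 - 64.801632*v^4 - 33.905367*v^3 + 128.735385*v^2 + 33.862275*v - 88.121125)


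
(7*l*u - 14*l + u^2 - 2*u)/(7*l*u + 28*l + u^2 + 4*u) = (u - 2)/(u + 4)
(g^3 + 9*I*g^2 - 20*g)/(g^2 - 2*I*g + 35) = g*(g + 4*I)/(g - 7*I)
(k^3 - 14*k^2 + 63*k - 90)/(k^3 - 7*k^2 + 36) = (k - 5)/(k + 2)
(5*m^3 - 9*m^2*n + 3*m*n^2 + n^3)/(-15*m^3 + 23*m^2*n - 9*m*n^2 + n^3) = (-5*m^2 + 4*m*n + n^2)/(15*m^2 - 8*m*n + n^2)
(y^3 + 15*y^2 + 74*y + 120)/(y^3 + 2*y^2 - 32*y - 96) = (y^2 + 11*y + 30)/(y^2 - 2*y - 24)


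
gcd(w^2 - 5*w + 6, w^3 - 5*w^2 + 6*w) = w^2 - 5*w + 6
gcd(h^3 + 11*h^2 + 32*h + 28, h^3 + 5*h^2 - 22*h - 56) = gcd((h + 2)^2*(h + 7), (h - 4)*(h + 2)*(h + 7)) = h^2 + 9*h + 14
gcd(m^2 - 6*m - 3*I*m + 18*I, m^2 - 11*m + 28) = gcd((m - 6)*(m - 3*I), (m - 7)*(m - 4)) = 1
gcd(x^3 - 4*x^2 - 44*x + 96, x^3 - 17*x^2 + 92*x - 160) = x - 8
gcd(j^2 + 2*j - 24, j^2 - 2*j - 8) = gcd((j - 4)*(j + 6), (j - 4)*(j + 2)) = j - 4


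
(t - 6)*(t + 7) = t^2 + t - 42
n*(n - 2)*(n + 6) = n^3 + 4*n^2 - 12*n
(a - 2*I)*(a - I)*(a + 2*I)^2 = a^4 + I*a^3 + 6*a^2 + 4*I*a + 8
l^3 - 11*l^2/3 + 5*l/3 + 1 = (l - 3)*(l - 1)*(l + 1/3)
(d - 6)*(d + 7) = d^2 + d - 42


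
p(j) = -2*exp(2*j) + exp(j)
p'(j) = -4*exp(2*j) + exp(j)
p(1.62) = -46.01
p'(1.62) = -97.08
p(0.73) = -6.54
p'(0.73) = -15.15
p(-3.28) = 0.03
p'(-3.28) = 0.03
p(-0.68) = -0.01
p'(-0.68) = -0.52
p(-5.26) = 0.01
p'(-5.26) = 0.01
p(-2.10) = 0.09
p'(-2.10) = 0.06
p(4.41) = -13454.26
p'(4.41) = -26990.79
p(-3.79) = 0.02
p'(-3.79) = 0.02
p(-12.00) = 0.00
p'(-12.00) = 0.00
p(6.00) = -325106.15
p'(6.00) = -650615.74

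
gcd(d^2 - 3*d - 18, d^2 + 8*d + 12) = 1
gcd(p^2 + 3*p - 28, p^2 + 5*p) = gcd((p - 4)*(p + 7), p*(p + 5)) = 1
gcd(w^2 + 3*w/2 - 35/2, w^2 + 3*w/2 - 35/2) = w^2 + 3*w/2 - 35/2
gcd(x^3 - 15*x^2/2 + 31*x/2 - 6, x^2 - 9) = x - 3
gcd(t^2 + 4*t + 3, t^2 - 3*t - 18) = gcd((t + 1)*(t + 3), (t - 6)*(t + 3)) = t + 3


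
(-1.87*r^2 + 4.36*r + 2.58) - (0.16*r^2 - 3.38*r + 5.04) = -2.03*r^2 + 7.74*r - 2.46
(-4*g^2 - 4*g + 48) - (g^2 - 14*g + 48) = -5*g^2 + 10*g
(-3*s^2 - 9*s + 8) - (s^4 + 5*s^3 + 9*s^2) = -s^4 - 5*s^3 - 12*s^2 - 9*s + 8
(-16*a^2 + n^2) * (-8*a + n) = 128*a^3 - 16*a^2*n - 8*a*n^2 + n^3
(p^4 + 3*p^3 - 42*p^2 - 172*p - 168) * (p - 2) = p^5 + p^4 - 48*p^3 - 88*p^2 + 176*p + 336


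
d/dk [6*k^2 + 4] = 12*k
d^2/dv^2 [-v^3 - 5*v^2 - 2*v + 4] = -6*v - 10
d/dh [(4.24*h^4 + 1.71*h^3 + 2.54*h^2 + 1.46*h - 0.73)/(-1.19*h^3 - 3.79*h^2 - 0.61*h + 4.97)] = (-5.0456*h^6 - 32.1392*h^5 - 11.2175*h^4 + 85.6798*h^3 + 26.874*h^2 + 19.7142*h + 6.8109)/(1.4161*h^6 + 9.0202*h^5 + 15.8159*h^4 - 7.2048*h^3 - 37.3005*h^2 - 6.0634*h + 24.7009)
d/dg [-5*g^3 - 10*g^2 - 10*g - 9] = -15*g^2 - 20*g - 10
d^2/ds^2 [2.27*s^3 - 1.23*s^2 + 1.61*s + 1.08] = 13.62*s - 2.46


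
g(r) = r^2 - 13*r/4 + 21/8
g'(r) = 2*r - 13/4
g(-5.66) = 53.06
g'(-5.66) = -14.57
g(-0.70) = 5.39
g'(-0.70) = -4.65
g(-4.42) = 36.53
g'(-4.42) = -12.09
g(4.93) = 10.91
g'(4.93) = 6.61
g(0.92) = 0.48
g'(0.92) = -1.41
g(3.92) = 5.25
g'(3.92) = 4.59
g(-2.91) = 20.55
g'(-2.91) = -9.07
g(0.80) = 0.66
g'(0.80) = -1.65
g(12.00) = 107.62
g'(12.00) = 20.75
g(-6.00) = 58.12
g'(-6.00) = -15.25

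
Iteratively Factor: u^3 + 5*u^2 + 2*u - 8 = (u + 4)*(u^2 + u - 2) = (u + 2)*(u + 4)*(u - 1)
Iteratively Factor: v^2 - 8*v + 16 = (v - 4)*(v - 4)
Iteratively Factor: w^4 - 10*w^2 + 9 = (w + 1)*(w^3 - w^2 - 9*w + 9) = (w - 3)*(w + 1)*(w^2 + 2*w - 3) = (w - 3)*(w - 1)*(w + 1)*(w + 3)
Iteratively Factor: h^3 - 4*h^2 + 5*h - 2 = (h - 2)*(h^2 - 2*h + 1) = (h - 2)*(h - 1)*(h - 1)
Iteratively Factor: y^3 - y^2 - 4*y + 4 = (y - 1)*(y^2 - 4) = (y - 1)*(y + 2)*(y - 2)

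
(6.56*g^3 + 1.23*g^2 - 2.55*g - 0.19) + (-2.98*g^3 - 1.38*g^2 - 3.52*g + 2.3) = 3.58*g^3 - 0.15*g^2 - 6.07*g + 2.11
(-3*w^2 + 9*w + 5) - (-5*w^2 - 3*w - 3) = 2*w^2 + 12*w + 8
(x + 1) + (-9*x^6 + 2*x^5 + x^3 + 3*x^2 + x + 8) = -9*x^6 + 2*x^5 + x^3 + 3*x^2 + 2*x + 9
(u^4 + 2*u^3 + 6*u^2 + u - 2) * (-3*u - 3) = -3*u^5 - 9*u^4 - 24*u^3 - 21*u^2 + 3*u + 6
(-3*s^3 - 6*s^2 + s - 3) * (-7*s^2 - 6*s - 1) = 21*s^5 + 60*s^4 + 32*s^3 + 21*s^2 + 17*s + 3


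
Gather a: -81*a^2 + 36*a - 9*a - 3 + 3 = -81*a^2 + 27*a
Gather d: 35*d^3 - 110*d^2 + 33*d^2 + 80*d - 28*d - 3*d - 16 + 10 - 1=35*d^3 - 77*d^2 + 49*d - 7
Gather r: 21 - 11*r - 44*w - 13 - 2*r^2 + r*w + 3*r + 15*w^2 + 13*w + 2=-2*r^2 + r*(w - 8) + 15*w^2 - 31*w + 10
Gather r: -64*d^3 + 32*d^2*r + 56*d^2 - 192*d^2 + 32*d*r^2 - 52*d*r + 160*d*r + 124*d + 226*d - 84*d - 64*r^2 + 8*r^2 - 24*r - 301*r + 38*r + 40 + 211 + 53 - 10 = -64*d^3 - 136*d^2 + 266*d + r^2*(32*d - 56) + r*(32*d^2 + 108*d - 287) + 294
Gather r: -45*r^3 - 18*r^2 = -45*r^3 - 18*r^2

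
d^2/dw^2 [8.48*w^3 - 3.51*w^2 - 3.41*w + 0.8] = 50.88*w - 7.02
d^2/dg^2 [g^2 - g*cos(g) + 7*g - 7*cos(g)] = g*cos(g) + 2*sin(g) + 7*cos(g) + 2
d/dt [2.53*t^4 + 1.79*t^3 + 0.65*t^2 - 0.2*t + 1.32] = 10.12*t^3 + 5.37*t^2 + 1.3*t - 0.2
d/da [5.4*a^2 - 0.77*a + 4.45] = 10.8*a - 0.77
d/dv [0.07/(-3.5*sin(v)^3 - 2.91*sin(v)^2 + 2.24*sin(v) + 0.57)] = (0.735*sin(v)^2 + 0.4074*sin(v) - 0.1568)*cos(v)/(3.5*sin(v)^3 + 2.91*sin(v)^2 - 2.24*sin(v) - 0.57)^2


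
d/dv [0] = 0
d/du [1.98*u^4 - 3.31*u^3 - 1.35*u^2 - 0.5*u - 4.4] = 7.92*u^3 - 9.93*u^2 - 2.7*u - 0.5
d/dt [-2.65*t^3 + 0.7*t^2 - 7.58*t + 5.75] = -7.95*t^2 + 1.4*t - 7.58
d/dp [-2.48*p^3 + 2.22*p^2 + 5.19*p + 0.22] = -7.44*p^2 + 4.44*p + 5.19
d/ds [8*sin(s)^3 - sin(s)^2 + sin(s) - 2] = (24*sin(s)^2 - 2*sin(s) + 1)*cos(s)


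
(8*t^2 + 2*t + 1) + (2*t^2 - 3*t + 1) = 10*t^2 - t + 2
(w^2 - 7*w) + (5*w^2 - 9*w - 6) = 6*w^2 - 16*w - 6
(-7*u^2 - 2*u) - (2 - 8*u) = -7*u^2 + 6*u - 2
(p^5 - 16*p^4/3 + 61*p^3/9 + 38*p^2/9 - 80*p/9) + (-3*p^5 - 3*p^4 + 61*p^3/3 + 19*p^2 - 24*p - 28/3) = -2*p^5 - 25*p^4/3 + 244*p^3/9 + 209*p^2/9 - 296*p/9 - 28/3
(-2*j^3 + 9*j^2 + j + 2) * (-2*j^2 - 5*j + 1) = 4*j^5 - 8*j^4 - 49*j^3 - 9*j + 2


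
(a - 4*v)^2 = a^2 - 8*a*v + 16*v^2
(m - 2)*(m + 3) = m^2 + m - 6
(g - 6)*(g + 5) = g^2 - g - 30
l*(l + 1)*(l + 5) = l^3 + 6*l^2 + 5*l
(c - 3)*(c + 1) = c^2 - 2*c - 3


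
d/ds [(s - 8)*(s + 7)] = 2*s - 1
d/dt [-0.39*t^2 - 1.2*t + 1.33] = -0.78*t - 1.2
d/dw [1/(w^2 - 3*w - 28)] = (3 - 2*w)/(-w^2 + 3*w + 28)^2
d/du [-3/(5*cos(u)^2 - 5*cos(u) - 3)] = 15*(1 - 2*cos(u))*sin(u)/(-5*cos(u)^2 + 5*cos(u) + 3)^2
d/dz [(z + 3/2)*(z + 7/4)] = 2*z + 13/4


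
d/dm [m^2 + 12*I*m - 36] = 2*m + 12*I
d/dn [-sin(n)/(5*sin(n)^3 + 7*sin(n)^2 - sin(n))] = (10*sin(n) + 7)*cos(n)/(5*sin(n)^2 + 7*sin(n) - 1)^2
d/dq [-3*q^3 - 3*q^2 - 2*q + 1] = -9*q^2 - 6*q - 2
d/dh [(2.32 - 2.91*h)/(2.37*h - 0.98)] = (2.593668 - 6.272442*h)/(2.37*h - 0.98)^3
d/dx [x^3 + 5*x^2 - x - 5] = 3*x^2 + 10*x - 1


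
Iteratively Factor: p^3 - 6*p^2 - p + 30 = (p + 2)*(p^2 - 8*p + 15) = (p - 5)*(p + 2)*(p - 3)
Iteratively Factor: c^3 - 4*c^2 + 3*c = (c - 1)*(c^2 - 3*c) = c*(c - 1)*(c - 3)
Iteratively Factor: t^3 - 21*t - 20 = (t + 1)*(t^2 - t - 20) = (t - 5)*(t + 1)*(t + 4)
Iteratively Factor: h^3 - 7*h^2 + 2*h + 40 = (h + 2)*(h^2 - 9*h + 20) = (h - 5)*(h + 2)*(h - 4)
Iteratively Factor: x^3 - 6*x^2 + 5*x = (x - 5)*(x^2 - x) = (x - 5)*(x - 1)*(x)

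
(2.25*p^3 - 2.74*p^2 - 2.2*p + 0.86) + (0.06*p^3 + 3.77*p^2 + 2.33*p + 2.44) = 2.31*p^3 + 1.03*p^2 + 0.13*p + 3.3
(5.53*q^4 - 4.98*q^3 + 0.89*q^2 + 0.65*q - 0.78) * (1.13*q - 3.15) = 6.2489*q^5 - 23.0469*q^4 + 16.6927*q^3 - 2.069*q^2 - 2.9289*q + 2.457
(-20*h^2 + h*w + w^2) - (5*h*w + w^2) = -20*h^2 - 4*h*w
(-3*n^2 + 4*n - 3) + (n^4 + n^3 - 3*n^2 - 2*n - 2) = n^4 + n^3 - 6*n^2 + 2*n - 5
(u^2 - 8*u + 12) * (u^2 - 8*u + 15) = u^4 - 16*u^3 + 91*u^2 - 216*u + 180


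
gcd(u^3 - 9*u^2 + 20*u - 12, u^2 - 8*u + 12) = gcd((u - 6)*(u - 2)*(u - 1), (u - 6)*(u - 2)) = u^2 - 8*u + 12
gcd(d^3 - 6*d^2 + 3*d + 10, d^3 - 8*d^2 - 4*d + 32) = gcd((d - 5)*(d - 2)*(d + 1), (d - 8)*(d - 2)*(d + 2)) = d - 2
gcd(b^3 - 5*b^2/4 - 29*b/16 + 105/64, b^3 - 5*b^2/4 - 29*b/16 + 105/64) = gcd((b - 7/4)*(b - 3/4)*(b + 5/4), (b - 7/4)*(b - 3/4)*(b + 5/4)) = b^3 - 5*b^2/4 - 29*b/16 + 105/64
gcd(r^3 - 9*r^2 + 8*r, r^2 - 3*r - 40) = r - 8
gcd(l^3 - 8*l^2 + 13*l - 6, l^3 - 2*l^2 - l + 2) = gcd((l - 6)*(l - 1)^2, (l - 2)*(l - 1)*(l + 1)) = l - 1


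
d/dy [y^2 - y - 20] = 2*y - 1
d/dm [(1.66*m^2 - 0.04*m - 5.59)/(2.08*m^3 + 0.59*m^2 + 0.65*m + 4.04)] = (-3.4528*m^4 + 0.1664*m^3 + 35.9842*m^2 + 20.009*m + 3.4719)/(4.3264*m^6 + 2.4544*m^5 + 3.0521*m^4 + 17.5734*m^3 + 5.1897*m^2 + 5.252*m + 16.3216)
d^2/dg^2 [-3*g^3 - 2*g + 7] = -18*g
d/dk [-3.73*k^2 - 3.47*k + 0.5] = -7.46*k - 3.47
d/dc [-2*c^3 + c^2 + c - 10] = -6*c^2 + 2*c + 1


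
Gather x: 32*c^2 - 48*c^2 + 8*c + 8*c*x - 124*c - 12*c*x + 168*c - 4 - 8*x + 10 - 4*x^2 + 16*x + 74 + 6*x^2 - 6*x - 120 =-16*c^2 + 52*c + 2*x^2 + x*(2 - 4*c) - 40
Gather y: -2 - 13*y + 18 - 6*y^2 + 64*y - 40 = -6*y^2 + 51*y - 24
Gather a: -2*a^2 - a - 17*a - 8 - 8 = -2*a^2 - 18*a - 16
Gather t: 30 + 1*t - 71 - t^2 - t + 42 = 1 - t^2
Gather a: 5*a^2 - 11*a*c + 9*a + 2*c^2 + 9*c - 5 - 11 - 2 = 5*a^2 + a*(9 - 11*c) + 2*c^2 + 9*c - 18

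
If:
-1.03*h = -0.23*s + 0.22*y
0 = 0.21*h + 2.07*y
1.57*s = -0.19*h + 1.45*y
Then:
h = 0.00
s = 0.00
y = 0.00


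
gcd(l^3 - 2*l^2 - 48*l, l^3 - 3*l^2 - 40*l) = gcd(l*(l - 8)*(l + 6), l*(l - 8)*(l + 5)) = l^2 - 8*l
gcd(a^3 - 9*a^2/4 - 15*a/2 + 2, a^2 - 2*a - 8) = a^2 - 2*a - 8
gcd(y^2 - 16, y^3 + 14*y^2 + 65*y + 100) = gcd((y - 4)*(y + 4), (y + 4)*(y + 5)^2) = y + 4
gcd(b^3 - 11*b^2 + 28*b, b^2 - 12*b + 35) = b - 7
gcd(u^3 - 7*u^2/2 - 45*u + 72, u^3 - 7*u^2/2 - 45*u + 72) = u^3 - 7*u^2/2 - 45*u + 72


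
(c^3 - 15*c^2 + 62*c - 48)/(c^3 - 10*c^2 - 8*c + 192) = (c - 1)/(c + 4)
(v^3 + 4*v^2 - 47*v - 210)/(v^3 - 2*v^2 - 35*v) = (v + 6)/v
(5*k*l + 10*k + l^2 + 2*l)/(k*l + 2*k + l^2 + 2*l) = (5*k + l)/(k + l)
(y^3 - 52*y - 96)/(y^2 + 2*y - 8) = (y^3 - 52*y - 96)/(y^2 + 2*y - 8)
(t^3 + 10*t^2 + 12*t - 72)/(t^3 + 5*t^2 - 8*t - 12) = (t + 6)/(t + 1)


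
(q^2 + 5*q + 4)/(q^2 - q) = (q^2 + 5*q + 4)/(q*(q - 1))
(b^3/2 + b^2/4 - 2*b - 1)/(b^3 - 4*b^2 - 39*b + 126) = (2*b^3 + b^2 - 8*b - 4)/(4*(b^3 - 4*b^2 - 39*b + 126))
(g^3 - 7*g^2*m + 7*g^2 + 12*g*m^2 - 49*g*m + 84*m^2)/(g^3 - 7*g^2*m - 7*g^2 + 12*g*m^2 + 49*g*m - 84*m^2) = (g + 7)/(g - 7)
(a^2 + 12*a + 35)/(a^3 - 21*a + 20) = (a + 7)/(a^2 - 5*a + 4)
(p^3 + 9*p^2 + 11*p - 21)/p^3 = 1 + 9/p + 11/p^2 - 21/p^3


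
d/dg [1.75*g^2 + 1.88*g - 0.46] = 3.5*g + 1.88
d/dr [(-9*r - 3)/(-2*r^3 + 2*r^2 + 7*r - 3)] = 12*(-3*r^3 + r + 4)/(4*r^6 - 8*r^5 - 24*r^4 + 40*r^3 + 37*r^2 - 42*r + 9)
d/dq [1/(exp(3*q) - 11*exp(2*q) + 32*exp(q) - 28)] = (-3*exp(2*q) + 22*exp(q) - 32)*exp(q)/(exp(3*q) - 11*exp(2*q) + 32*exp(q) - 28)^2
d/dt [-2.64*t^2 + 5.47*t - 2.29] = 5.47 - 5.28*t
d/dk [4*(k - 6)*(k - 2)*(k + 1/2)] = 12*k^2 - 60*k + 32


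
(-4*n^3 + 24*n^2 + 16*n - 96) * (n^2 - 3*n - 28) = -4*n^5 + 36*n^4 + 56*n^3 - 816*n^2 - 160*n + 2688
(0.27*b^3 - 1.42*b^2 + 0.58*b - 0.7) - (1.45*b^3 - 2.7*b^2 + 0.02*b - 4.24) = -1.18*b^3 + 1.28*b^2 + 0.56*b + 3.54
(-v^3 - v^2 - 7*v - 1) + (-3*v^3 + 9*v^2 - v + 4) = -4*v^3 + 8*v^2 - 8*v + 3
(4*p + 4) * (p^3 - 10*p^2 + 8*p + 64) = 4*p^4 - 36*p^3 - 8*p^2 + 288*p + 256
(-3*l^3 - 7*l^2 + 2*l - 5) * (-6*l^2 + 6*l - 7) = 18*l^5 + 24*l^4 - 33*l^3 + 91*l^2 - 44*l + 35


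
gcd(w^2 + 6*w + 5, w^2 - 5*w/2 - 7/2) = w + 1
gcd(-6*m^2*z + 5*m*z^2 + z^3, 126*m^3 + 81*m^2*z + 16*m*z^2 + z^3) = 6*m + z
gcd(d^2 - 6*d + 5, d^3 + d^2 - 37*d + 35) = d^2 - 6*d + 5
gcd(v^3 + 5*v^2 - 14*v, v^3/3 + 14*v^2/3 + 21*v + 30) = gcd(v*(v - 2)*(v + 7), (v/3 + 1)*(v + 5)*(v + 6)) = 1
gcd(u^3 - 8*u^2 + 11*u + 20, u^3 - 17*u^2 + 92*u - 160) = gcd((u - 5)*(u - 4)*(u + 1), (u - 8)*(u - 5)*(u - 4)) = u^2 - 9*u + 20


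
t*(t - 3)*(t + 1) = t^3 - 2*t^2 - 3*t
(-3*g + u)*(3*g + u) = -9*g^2 + u^2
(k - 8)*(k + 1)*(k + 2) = k^3 - 5*k^2 - 22*k - 16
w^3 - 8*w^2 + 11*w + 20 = (w - 5)*(w - 4)*(w + 1)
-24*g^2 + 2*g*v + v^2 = (-4*g + v)*(6*g + v)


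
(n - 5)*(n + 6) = n^2 + n - 30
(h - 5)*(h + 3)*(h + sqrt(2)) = h^3 - 2*h^2 + sqrt(2)*h^2 - 15*h - 2*sqrt(2)*h - 15*sqrt(2)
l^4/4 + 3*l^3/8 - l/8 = l*(l/4 + 1/4)*(l - 1/2)*(l + 1)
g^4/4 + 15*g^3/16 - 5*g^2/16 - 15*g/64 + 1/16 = (g/4 + 1)*(g - 1/2)*(g - 1/4)*(g + 1/2)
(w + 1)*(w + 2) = w^2 + 3*w + 2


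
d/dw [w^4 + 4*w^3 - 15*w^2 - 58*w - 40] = 4*w^3 + 12*w^2 - 30*w - 58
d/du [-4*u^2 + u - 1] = 1 - 8*u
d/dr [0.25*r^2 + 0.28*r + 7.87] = 0.5*r + 0.28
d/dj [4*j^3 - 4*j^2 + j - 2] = 12*j^2 - 8*j + 1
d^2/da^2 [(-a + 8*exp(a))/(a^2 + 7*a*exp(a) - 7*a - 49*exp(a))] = (-2*(a - 8*exp(a))*(7*a*exp(a) + 2*a - 42*exp(a) - 7)^2 + ((a - 8*exp(a))*(7*a*exp(a) - 35*exp(a) + 2) - 2*(8*exp(a) - 1)*(7*a*exp(a) + 2*a - 42*exp(a) - 7))*(a^2 + 7*a*exp(a) - 7*a - 49*exp(a)) + 8*(a^2 + 7*a*exp(a) - 7*a - 49*exp(a))^2*exp(a))/(a^2 + 7*a*exp(a) - 7*a - 49*exp(a))^3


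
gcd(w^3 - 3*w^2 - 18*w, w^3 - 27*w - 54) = w^2 - 3*w - 18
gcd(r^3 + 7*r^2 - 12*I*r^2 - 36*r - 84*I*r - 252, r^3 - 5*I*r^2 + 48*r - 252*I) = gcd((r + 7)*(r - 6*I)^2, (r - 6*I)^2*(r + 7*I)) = r^2 - 12*I*r - 36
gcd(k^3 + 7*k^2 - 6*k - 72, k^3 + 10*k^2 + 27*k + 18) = k + 6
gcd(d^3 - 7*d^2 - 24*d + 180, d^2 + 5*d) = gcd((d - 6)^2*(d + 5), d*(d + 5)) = d + 5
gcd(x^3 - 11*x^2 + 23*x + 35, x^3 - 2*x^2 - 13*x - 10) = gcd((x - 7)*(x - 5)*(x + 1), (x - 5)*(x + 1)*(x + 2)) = x^2 - 4*x - 5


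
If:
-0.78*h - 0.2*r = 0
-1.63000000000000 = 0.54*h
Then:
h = -3.02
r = 11.77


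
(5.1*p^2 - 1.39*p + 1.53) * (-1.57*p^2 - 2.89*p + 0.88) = -8.007*p^4 - 12.5567*p^3 + 6.103*p^2 - 5.6449*p + 1.3464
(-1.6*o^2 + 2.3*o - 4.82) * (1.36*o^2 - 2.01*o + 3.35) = -2.176*o^4 + 6.344*o^3 - 16.5382*o^2 + 17.3932*o - 16.147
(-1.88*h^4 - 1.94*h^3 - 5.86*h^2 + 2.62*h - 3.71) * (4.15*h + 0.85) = -7.802*h^5 - 9.649*h^4 - 25.968*h^3 + 5.892*h^2 - 13.1695*h - 3.1535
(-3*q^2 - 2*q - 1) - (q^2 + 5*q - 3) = -4*q^2 - 7*q + 2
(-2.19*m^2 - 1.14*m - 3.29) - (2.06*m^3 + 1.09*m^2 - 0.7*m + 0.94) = -2.06*m^3 - 3.28*m^2 - 0.44*m - 4.23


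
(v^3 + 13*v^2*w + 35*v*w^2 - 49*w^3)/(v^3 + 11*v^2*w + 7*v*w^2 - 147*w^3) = (v - w)/(v - 3*w)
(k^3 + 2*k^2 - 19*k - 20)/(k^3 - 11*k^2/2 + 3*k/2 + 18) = 2*(k^2 + 6*k + 5)/(2*k^2 - 3*k - 9)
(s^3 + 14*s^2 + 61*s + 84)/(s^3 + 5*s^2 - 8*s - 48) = (s^2 + 10*s + 21)/(s^2 + s - 12)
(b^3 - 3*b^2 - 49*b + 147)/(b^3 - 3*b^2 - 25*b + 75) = (b^2 - 49)/(b^2 - 25)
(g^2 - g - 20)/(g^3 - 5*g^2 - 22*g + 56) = (g - 5)/(g^2 - 9*g + 14)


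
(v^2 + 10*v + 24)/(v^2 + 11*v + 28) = (v + 6)/(v + 7)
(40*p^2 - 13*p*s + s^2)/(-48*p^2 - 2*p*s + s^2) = (-5*p + s)/(6*p + s)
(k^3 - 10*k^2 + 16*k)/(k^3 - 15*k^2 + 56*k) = (k - 2)/(k - 7)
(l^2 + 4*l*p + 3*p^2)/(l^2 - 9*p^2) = (-l - p)/(-l + 3*p)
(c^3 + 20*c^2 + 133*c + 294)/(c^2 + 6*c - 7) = (c^2 + 13*c + 42)/(c - 1)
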